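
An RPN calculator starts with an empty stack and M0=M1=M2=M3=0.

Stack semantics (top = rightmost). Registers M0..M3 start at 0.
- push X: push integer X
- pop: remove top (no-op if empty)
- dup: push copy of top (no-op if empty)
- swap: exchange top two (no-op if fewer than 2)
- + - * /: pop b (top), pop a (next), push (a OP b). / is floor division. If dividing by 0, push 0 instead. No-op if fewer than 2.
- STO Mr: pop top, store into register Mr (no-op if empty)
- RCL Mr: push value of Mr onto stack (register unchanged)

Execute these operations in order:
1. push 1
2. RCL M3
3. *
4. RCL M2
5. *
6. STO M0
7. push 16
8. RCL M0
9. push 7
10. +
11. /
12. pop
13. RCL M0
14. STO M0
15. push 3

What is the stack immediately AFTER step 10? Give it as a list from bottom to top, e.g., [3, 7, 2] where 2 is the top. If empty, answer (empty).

After op 1 (push 1): stack=[1] mem=[0,0,0,0]
After op 2 (RCL M3): stack=[1,0] mem=[0,0,0,0]
After op 3 (*): stack=[0] mem=[0,0,0,0]
After op 4 (RCL M2): stack=[0,0] mem=[0,0,0,0]
After op 5 (*): stack=[0] mem=[0,0,0,0]
After op 6 (STO M0): stack=[empty] mem=[0,0,0,0]
After op 7 (push 16): stack=[16] mem=[0,0,0,0]
After op 8 (RCL M0): stack=[16,0] mem=[0,0,0,0]
After op 9 (push 7): stack=[16,0,7] mem=[0,0,0,0]
After op 10 (+): stack=[16,7] mem=[0,0,0,0]

[16, 7]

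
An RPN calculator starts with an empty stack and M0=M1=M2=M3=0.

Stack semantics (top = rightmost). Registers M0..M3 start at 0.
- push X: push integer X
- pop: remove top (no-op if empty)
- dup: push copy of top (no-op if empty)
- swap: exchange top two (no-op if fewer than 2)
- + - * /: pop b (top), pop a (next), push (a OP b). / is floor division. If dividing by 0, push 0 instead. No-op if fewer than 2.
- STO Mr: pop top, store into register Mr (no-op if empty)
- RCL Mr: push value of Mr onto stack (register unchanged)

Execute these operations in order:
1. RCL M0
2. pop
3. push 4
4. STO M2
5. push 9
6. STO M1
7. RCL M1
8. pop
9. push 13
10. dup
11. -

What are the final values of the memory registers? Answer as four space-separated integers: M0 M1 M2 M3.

After op 1 (RCL M0): stack=[0] mem=[0,0,0,0]
After op 2 (pop): stack=[empty] mem=[0,0,0,0]
After op 3 (push 4): stack=[4] mem=[0,0,0,0]
After op 4 (STO M2): stack=[empty] mem=[0,0,4,0]
After op 5 (push 9): stack=[9] mem=[0,0,4,0]
After op 6 (STO M1): stack=[empty] mem=[0,9,4,0]
After op 7 (RCL M1): stack=[9] mem=[0,9,4,0]
After op 8 (pop): stack=[empty] mem=[0,9,4,0]
After op 9 (push 13): stack=[13] mem=[0,9,4,0]
After op 10 (dup): stack=[13,13] mem=[0,9,4,0]
After op 11 (-): stack=[0] mem=[0,9,4,0]

Answer: 0 9 4 0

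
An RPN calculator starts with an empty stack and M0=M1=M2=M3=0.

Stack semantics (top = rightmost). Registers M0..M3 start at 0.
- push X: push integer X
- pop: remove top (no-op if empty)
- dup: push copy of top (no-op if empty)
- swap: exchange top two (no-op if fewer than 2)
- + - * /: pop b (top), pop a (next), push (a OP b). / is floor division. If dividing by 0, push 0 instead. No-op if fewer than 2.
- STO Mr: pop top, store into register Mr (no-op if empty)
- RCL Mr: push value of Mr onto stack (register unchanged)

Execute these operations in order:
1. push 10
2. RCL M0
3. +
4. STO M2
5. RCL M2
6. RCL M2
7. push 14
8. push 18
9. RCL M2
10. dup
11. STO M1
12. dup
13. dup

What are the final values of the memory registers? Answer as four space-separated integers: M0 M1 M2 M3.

After op 1 (push 10): stack=[10] mem=[0,0,0,0]
After op 2 (RCL M0): stack=[10,0] mem=[0,0,0,0]
After op 3 (+): stack=[10] mem=[0,0,0,0]
After op 4 (STO M2): stack=[empty] mem=[0,0,10,0]
After op 5 (RCL M2): stack=[10] mem=[0,0,10,0]
After op 6 (RCL M2): stack=[10,10] mem=[0,0,10,0]
After op 7 (push 14): stack=[10,10,14] mem=[0,0,10,0]
After op 8 (push 18): stack=[10,10,14,18] mem=[0,0,10,0]
After op 9 (RCL M2): stack=[10,10,14,18,10] mem=[0,0,10,0]
After op 10 (dup): stack=[10,10,14,18,10,10] mem=[0,0,10,0]
After op 11 (STO M1): stack=[10,10,14,18,10] mem=[0,10,10,0]
After op 12 (dup): stack=[10,10,14,18,10,10] mem=[0,10,10,0]
After op 13 (dup): stack=[10,10,14,18,10,10,10] mem=[0,10,10,0]

Answer: 0 10 10 0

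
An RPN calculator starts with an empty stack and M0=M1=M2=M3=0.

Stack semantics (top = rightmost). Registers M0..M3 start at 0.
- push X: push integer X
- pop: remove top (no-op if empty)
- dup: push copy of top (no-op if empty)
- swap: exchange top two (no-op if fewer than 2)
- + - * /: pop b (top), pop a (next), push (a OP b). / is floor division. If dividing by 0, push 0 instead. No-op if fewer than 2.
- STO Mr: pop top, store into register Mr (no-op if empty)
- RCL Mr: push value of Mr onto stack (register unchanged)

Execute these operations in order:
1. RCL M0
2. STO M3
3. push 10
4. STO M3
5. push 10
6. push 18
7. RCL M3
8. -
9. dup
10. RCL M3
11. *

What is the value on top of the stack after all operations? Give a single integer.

Answer: 80

Derivation:
After op 1 (RCL M0): stack=[0] mem=[0,0,0,0]
After op 2 (STO M3): stack=[empty] mem=[0,0,0,0]
After op 3 (push 10): stack=[10] mem=[0,0,0,0]
After op 4 (STO M3): stack=[empty] mem=[0,0,0,10]
After op 5 (push 10): stack=[10] mem=[0,0,0,10]
After op 6 (push 18): stack=[10,18] mem=[0,0,0,10]
After op 7 (RCL M3): stack=[10,18,10] mem=[0,0,0,10]
After op 8 (-): stack=[10,8] mem=[0,0,0,10]
After op 9 (dup): stack=[10,8,8] mem=[0,0,0,10]
After op 10 (RCL M3): stack=[10,8,8,10] mem=[0,0,0,10]
After op 11 (*): stack=[10,8,80] mem=[0,0,0,10]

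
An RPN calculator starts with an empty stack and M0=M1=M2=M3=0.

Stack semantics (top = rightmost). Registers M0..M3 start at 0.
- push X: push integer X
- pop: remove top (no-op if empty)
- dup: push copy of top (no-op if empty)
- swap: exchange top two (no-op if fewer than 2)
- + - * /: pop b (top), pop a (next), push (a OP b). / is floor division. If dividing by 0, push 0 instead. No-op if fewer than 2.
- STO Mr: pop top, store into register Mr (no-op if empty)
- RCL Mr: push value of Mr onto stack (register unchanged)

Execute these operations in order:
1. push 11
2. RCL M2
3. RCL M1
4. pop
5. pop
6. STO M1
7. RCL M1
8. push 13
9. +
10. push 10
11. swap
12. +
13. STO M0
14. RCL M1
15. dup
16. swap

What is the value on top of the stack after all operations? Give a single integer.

Answer: 11

Derivation:
After op 1 (push 11): stack=[11] mem=[0,0,0,0]
After op 2 (RCL M2): stack=[11,0] mem=[0,0,0,0]
After op 3 (RCL M1): stack=[11,0,0] mem=[0,0,0,0]
After op 4 (pop): stack=[11,0] mem=[0,0,0,0]
After op 5 (pop): stack=[11] mem=[0,0,0,0]
After op 6 (STO M1): stack=[empty] mem=[0,11,0,0]
After op 7 (RCL M1): stack=[11] mem=[0,11,0,0]
After op 8 (push 13): stack=[11,13] mem=[0,11,0,0]
After op 9 (+): stack=[24] mem=[0,11,0,0]
After op 10 (push 10): stack=[24,10] mem=[0,11,0,0]
After op 11 (swap): stack=[10,24] mem=[0,11,0,0]
After op 12 (+): stack=[34] mem=[0,11,0,0]
After op 13 (STO M0): stack=[empty] mem=[34,11,0,0]
After op 14 (RCL M1): stack=[11] mem=[34,11,0,0]
After op 15 (dup): stack=[11,11] mem=[34,11,0,0]
After op 16 (swap): stack=[11,11] mem=[34,11,0,0]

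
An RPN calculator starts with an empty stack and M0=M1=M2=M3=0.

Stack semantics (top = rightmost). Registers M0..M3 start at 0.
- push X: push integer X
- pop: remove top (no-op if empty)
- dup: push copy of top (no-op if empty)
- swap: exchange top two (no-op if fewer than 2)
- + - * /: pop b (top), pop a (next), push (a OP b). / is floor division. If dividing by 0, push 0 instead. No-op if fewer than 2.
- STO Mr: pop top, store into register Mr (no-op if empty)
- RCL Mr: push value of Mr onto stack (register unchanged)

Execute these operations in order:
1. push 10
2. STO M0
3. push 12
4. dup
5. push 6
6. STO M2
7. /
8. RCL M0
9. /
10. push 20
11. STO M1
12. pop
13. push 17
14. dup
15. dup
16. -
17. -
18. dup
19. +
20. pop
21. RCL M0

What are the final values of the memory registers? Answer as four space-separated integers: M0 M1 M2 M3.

After op 1 (push 10): stack=[10] mem=[0,0,0,0]
After op 2 (STO M0): stack=[empty] mem=[10,0,0,0]
After op 3 (push 12): stack=[12] mem=[10,0,0,0]
After op 4 (dup): stack=[12,12] mem=[10,0,0,0]
After op 5 (push 6): stack=[12,12,6] mem=[10,0,0,0]
After op 6 (STO M2): stack=[12,12] mem=[10,0,6,0]
After op 7 (/): stack=[1] mem=[10,0,6,0]
After op 8 (RCL M0): stack=[1,10] mem=[10,0,6,0]
After op 9 (/): stack=[0] mem=[10,0,6,0]
After op 10 (push 20): stack=[0,20] mem=[10,0,6,0]
After op 11 (STO M1): stack=[0] mem=[10,20,6,0]
After op 12 (pop): stack=[empty] mem=[10,20,6,0]
After op 13 (push 17): stack=[17] mem=[10,20,6,0]
After op 14 (dup): stack=[17,17] mem=[10,20,6,0]
After op 15 (dup): stack=[17,17,17] mem=[10,20,6,0]
After op 16 (-): stack=[17,0] mem=[10,20,6,0]
After op 17 (-): stack=[17] mem=[10,20,6,0]
After op 18 (dup): stack=[17,17] mem=[10,20,6,0]
After op 19 (+): stack=[34] mem=[10,20,6,0]
After op 20 (pop): stack=[empty] mem=[10,20,6,0]
After op 21 (RCL M0): stack=[10] mem=[10,20,6,0]

Answer: 10 20 6 0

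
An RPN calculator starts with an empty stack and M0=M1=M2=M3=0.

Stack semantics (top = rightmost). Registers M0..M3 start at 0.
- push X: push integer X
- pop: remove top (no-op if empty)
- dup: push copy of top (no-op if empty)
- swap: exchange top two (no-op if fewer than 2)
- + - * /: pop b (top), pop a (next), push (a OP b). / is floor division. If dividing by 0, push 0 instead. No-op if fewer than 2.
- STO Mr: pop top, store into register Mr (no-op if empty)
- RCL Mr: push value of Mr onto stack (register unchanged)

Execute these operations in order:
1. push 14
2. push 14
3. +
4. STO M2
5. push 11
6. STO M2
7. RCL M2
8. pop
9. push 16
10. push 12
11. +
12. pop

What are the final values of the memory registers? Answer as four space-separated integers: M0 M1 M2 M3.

Answer: 0 0 11 0

Derivation:
After op 1 (push 14): stack=[14] mem=[0,0,0,0]
After op 2 (push 14): stack=[14,14] mem=[0,0,0,0]
After op 3 (+): stack=[28] mem=[0,0,0,0]
After op 4 (STO M2): stack=[empty] mem=[0,0,28,0]
After op 5 (push 11): stack=[11] mem=[0,0,28,0]
After op 6 (STO M2): stack=[empty] mem=[0,0,11,0]
After op 7 (RCL M2): stack=[11] mem=[0,0,11,0]
After op 8 (pop): stack=[empty] mem=[0,0,11,0]
After op 9 (push 16): stack=[16] mem=[0,0,11,0]
After op 10 (push 12): stack=[16,12] mem=[0,0,11,0]
After op 11 (+): stack=[28] mem=[0,0,11,0]
After op 12 (pop): stack=[empty] mem=[0,0,11,0]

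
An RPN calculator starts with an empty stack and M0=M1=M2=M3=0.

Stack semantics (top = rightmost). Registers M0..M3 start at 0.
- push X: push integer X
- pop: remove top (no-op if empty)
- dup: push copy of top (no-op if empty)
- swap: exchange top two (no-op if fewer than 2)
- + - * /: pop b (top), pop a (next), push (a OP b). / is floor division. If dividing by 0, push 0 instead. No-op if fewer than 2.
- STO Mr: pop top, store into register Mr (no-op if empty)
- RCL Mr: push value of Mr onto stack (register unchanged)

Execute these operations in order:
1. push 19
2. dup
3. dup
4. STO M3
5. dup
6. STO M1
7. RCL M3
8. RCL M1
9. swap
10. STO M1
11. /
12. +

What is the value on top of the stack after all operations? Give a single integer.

Answer: 20

Derivation:
After op 1 (push 19): stack=[19] mem=[0,0,0,0]
After op 2 (dup): stack=[19,19] mem=[0,0,0,0]
After op 3 (dup): stack=[19,19,19] mem=[0,0,0,0]
After op 4 (STO M3): stack=[19,19] mem=[0,0,0,19]
After op 5 (dup): stack=[19,19,19] mem=[0,0,0,19]
After op 6 (STO M1): stack=[19,19] mem=[0,19,0,19]
After op 7 (RCL M3): stack=[19,19,19] mem=[0,19,0,19]
After op 8 (RCL M1): stack=[19,19,19,19] mem=[0,19,0,19]
After op 9 (swap): stack=[19,19,19,19] mem=[0,19,0,19]
After op 10 (STO M1): stack=[19,19,19] mem=[0,19,0,19]
After op 11 (/): stack=[19,1] mem=[0,19,0,19]
After op 12 (+): stack=[20] mem=[0,19,0,19]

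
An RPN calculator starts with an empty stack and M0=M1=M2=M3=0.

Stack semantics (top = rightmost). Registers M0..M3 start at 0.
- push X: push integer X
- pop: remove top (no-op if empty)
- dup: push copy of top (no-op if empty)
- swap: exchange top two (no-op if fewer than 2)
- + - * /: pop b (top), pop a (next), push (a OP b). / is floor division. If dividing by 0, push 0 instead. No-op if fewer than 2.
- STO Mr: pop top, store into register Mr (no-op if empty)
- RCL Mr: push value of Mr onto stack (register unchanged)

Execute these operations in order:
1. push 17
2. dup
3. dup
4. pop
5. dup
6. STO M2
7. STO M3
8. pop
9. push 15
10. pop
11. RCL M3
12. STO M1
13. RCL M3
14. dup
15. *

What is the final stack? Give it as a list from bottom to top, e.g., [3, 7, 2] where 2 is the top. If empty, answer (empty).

After op 1 (push 17): stack=[17] mem=[0,0,0,0]
After op 2 (dup): stack=[17,17] mem=[0,0,0,0]
After op 3 (dup): stack=[17,17,17] mem=[0,0,0,0]
After op 4 (pop): stack=[17,17] mem=[0,0,0,0]
After op 5 (dup): stack=[17,17,17] mem=[0,0,0,0]
After op 6 (STO M2): stack=[17,17] mem=[0,0,17,0]
After op 7 (STO M3): stack=[17] mem=[0,0,17,17]
After op 8 (pop): stack=[empty] mem=[0,0,17,17]
After op 9 (push 15): stack=[15] mem=[0,0,17,17]
After op 10 (pop): stack=[empty] mem=[0,0,17,17]
After op 11 (RCL M3): stack=[17] mem=[0,0,17,17]
After op 12 (STO M1): stack=[empty] mem=[0,17,17,17]
After op 13 (RCL M3): stack=[17] mem=[0,17,17,17]
After op 14 (dup): stack=[17,17] mem=[0,17,17,17]
After op 15 (*): stack=[289] mem=[0,17,17,17]

Answer: [289]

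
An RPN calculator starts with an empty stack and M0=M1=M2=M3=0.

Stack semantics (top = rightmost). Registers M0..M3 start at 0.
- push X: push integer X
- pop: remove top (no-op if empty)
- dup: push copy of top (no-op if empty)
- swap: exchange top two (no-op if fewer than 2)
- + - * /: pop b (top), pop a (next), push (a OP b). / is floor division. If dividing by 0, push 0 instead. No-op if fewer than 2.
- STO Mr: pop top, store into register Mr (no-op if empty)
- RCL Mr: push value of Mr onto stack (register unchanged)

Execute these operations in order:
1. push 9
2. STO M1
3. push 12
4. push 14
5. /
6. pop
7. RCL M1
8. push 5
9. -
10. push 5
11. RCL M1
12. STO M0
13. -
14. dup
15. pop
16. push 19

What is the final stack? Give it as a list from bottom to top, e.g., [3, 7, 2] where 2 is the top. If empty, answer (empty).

Answer: [-1, 19]

Derivation:
After op 1 (push 9): stack=[9] mem=[0,0,0,0]
After op 2 (STO M1): stack=[empty] mem=[0,9,0,0]
After op 3 (push 12): stack=[12] mem=[0,9,0,0]
After op 4 (push 14): stack=[12,14] mem=[0,9,0,0]
After op 5 (/): stack=[0] mem=[0,9,0,0]
After op 6 (pop): stack=[empty] mem=[0,9,0,0]
After op 7 (RCL M1): stack=[9] mem=[0,9,0,0]
After op 8 (push 5): stack=[9,5] mem=[0,9,0,0]
After op 9 (-): stack=[4] mem=[0,9,0,0]
After op 10 (push 5): stack=[4,5] mem=[0,9,0,0]
After op 11 (RCL M1): stack=[4,5,9] mem=[0,9,0,0]
After op 12 (STO M0): stack=[4,5] mem=[9,9,0,0]
After op 13 (-): stack=[-1] mem=[9,9,0,0]
After op 14 (dup): stack=[-1,-1] mem=[9,9,0,0]
After op 15 (pop): stack=[-1] mem=[9,9,0,0]
After op 16 (push 19): stack=[-1,19] mem=[9,9,0,0]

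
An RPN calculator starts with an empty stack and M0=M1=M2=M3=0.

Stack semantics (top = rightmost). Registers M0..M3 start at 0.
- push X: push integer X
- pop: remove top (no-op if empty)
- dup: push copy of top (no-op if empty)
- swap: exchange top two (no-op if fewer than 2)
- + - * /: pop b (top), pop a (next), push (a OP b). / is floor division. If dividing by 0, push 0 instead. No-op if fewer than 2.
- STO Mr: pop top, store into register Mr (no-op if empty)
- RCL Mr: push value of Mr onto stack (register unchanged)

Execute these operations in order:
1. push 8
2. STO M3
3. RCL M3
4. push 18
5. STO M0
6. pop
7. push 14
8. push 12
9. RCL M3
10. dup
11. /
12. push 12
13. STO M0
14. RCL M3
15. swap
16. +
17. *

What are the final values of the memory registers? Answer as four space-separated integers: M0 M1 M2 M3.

After op 1 (push 8): stack=[8] mem=[0,0,0,0]
After op 2 (STO M3): stack=[empty] mem=[0,0,0,8]
After op 3 (RCL M3): stack=[8] mem=[0,0,0,8]
After op 4 (push 18): stack=[8,18] mem=[0,0,0,8]
After op 5 (STO M0): stack=[8] mem=[18,0,0,8]
After op 6 (pop): stack=[empty] mem=[18,0,0,8]
After op 7 (push 14): stack=[14] mem=[18,0,0,8]
After op 8 (push 12): stack=[14,12] mem=[18,0,0,8]
After op 9 (RCL M3): stack=[14,12,8] mem=[18,0,0,8]
After op 10 (dup): stack=[14,12,8,8] mem=[18,0,0,8]
After op 11 (/): stack=[14,12,1] mem=[18,0,0,8]
After op 12 (push 12): stack=[14,12,1,12] mem=[18,0,0,8]
After op 13 (STO M0): stack=[14,12,1] mem=[12,0,0,8]
After op 14 (RCL M3): stack=[14,12,1,8] mem=[12,0,0,8]
After op 15 (swap): stack=[14,12,8,1] mem=[12,0,0,8]
After op 16 (+): stack=[14,12,9] mem=[12,0,0,8]
After op 17 (*): stack=[14,108] mem=[12,0,0,8]

Answer: 12 0 0 8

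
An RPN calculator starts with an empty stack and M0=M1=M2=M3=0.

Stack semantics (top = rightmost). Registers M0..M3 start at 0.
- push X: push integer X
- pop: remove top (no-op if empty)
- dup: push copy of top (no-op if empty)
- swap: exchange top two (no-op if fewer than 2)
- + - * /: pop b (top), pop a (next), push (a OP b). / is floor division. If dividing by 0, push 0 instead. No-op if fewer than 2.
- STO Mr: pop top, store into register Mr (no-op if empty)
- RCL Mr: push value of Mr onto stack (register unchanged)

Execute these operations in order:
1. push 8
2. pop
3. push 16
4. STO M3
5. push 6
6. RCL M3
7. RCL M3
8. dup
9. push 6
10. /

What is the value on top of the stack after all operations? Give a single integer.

After op 1 (push 8): stack=[8] mem=[0,0,0,0]
After op 2 (pop): stack=[empty] mem=[0,0,0,0]
After op 3 (push 16): stack=[16] mem=[0,0,0,0]
After op 4 (STO M3): stack=[empty] mem=[0,0,0,16]
After op 5 (push 6): stack=[6] mem=[0,0,0,16]
After op 6 (RCL M3): stack=[6,16] mem=[0,0,0,16]
After op 7 (RCL M3): stack=[6,16,16] mem=[0,0,0,16]
After op 8 (dup): stack=[6,16,16,16] mem=[0,0,0,16]
After op 9 (push 6): stack=[6,16,16,16,6] mem=[0,0,0,16]
After op 10 (/): stack=[6,16,16,2] mem=[0,0,0,16]

Answer: 2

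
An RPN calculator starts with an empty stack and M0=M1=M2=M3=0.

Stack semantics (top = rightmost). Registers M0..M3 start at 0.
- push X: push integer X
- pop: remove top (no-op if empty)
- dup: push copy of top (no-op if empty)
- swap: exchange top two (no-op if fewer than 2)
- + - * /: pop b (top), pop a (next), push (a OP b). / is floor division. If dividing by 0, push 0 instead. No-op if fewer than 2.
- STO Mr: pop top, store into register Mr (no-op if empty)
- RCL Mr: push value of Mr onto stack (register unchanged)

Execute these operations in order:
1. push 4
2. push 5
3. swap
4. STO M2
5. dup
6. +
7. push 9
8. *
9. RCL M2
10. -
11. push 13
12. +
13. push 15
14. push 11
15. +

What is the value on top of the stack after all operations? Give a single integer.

Answer: 26

Derivation:
After op 1 (push 4): stack=[4] mem=[0,0,0,0]
After op 2 (push 5): stack=[4,5] mem=[0,0,0,0]
After op 3 (swap): stack=[5,4] mem=[0,0,0,0]
After op 4 (STO M2): stack=[5] mem=[0,0,4,0]
After op 5 (dup): stack=[5,5] mem=[0,0,4,0]
After op 6 (+): stack=[10] mem=[0,0,4,0]
After op 7 (push 9): stack=[10,9] mem=[0,0,4,0]
After op 8 (*): stack=[90] mem=[0,0,4,0]
After op 9 (RCL M2): stack=[90,4] mem=[0,0,4,0]
After op 10 (-): stack=[86] mem=[0,0,4,0]
After op 11 (push 13): stack=[86,13] mem=[0,0,4,0]
After op 12 (+): stack=[99] mem=[0,0,4,0]
After op 13 (push 15): stack=[99,15] mem=[0,0,4,0]
After op 14 (push 11): stack=[99,15,11] mem=[0,0,4,0]
After op 15 (+): stack=[99,26] mem=[0,0,4,0]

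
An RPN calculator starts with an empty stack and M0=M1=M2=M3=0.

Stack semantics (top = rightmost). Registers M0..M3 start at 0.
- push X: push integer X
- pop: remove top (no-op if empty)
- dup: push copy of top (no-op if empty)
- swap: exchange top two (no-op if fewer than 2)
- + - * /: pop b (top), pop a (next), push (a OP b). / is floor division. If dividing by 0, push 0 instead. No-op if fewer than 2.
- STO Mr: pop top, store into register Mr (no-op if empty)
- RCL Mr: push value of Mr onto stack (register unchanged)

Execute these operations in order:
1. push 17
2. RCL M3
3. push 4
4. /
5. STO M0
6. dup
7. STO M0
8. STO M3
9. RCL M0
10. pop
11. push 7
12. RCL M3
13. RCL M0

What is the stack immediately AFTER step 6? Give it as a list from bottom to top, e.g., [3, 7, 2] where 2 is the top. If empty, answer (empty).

After op 1 (push 17): stack=[17] mem=[0,0,0,0]
After op 2 (RCL M3): stack=[17,0] mem=[0,0,0,0]
After op 3 (push 4): stack=[17,0,4] mem=[0,0,0,0]
After op 4 (/): stack=[17,0] mem=[0,0,0,0]
After op 5 (STO M0): stack=[17] mem=[0,0,0,0]
After op 6 (dup): stack=[17,17] mem=[0,0,0,0]

[17, 17]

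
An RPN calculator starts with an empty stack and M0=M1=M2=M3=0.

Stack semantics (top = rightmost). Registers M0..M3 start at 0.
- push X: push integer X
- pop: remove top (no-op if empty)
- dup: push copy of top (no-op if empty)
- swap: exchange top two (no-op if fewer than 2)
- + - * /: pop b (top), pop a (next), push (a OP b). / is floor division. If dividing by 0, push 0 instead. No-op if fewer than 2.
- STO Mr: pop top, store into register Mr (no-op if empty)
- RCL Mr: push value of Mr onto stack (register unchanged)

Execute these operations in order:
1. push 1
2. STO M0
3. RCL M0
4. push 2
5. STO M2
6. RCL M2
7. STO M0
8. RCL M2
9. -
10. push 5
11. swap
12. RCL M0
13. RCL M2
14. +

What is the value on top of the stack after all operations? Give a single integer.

Answer: 4

Derivation:
After op 1 (push 1): stack=[1] mem=[0,0,0,0]
After op 2 (STO M0): stack=[empty] mem=[1,0,0,0]
After op 3 (RCL M0): stack=[1] mem=[1,0,0,0]
After op 4 (push 2): stack=[1,2] mem=[1,0,0,0]
After op 5 (STO M2): stack=[1] mem=[1,0,2,0]
After op 6 (RCL M2): stack=[1,2] mem=[1,0,2,0]
After op 7 (STO M0): stack=[1] mem=[2,0,2,0]
After op 8 (RCL M2): stack=[1,2] mem=[2,0,2,0]
After op 9 (-): stack=[-1] mem=[2,0,2,0]
After op 10 (push 5): stack=[-1,5] mem=[2,0,2,0]
After op 11 (swap): stack=[5,-1] mem=[2,0,2,0]
After op 12 (RCL M0): stack=[5,-1,2] mem=[2,0,2,0]
After op 13 (RCL M2): stack=[5,-1,2,2] mem=[2,0,2,0]
After op 14 (+): stack=[5,-1,4] mem=[2,0,2,0]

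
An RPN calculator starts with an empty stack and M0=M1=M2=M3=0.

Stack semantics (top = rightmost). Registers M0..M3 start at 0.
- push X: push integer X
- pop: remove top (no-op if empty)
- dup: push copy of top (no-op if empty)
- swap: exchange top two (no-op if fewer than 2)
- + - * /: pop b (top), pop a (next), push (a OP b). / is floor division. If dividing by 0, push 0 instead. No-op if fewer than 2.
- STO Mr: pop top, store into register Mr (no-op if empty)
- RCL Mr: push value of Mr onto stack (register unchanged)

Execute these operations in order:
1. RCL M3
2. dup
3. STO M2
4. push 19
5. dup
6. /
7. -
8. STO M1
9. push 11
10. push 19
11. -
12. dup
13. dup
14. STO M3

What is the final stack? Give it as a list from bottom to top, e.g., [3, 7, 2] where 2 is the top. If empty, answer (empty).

Answer: [-8, -8]

Derivation:
After op 1 (RCL M3): stack=[0] mem=[0,0,0,0]
After op 2 (dup): stack=[0,0] mem=[0,0,0,0]
After op 3 (STO M2): stack=[0] mem=[0,0,0,0]
After op 4 (push 19): stack=[0,19] mem=[0,0,0,0]
After op 5 (dup): stack=[0,19,19] mem=[0,0,0,0]
After op 6 (/): stack=[0,1] mem=[0,0,0,0]
After op 7 (-): stack=[-1] mem=[0,0,0,0]
After op 8 (STO M1): stack=[empty] mem=[0,-1,0,0]
After op 9 (push 11): stack=[11] mem=[0,-1,0,0]
After op 10 (push 19): stack=[11,19] mem=[0,-1,0,0]
After op 11 (-): stack=[-8] mem=[0,-1,0,0]
After op 12 (dup): stack=[-8,-8] mem=[0,-1,0,0]
After op 13 (dup): stack=[-8,-8,-8] mem=[0,-1,0,0]
After op 14 (STO M3): stack=[-8,-8] mem=[0,-1,0,-8]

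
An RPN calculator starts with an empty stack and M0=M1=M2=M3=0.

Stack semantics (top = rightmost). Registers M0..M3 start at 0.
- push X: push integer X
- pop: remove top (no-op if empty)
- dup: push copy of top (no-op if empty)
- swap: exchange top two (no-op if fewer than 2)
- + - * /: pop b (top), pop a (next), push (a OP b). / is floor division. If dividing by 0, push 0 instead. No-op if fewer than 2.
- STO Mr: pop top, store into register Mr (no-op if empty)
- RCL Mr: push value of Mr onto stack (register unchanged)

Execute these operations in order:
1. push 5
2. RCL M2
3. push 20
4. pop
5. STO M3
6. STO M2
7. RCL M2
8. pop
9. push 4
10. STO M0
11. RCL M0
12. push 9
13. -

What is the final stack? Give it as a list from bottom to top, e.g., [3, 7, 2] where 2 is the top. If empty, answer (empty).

After op 1 (push 5): stack=[5] mem=[0,0,0,0]
After op 2 (RCL M2): stack=[5,0] mem=[0,0,0,0]
After op 3 (push 20): stack=[5,0,20] mem=[0,0,0,0]
After op 4 (pop): stack=[5,0] mem=[0,0,0,0]
After op 5 (STO M3): stack=[5] mem=[0,0,0,0]
After op 6 (STO M2): stack=[empty] mem=[0,0,5,0]
After op 7 (RCL M2): stack=[5] mem=[0,0,5,0]
After op 8 (pop): stack=[empty] mem=[0,0,5,0]
After op 9 (push 4): stack=[4] mem=[0,0,5,0]
After op 10 (STO M0): stack=[empty] mem=[4,0,5,0]
After op 11 (RCL M0): stack=[4] mem=[4,0,5,0]
After op 12 (push 9): stack=[4,9] mem=[4,0,5,0]
After op 13 (-): stack=[-5] mem=[4,0,5,0]

Answer: [-5]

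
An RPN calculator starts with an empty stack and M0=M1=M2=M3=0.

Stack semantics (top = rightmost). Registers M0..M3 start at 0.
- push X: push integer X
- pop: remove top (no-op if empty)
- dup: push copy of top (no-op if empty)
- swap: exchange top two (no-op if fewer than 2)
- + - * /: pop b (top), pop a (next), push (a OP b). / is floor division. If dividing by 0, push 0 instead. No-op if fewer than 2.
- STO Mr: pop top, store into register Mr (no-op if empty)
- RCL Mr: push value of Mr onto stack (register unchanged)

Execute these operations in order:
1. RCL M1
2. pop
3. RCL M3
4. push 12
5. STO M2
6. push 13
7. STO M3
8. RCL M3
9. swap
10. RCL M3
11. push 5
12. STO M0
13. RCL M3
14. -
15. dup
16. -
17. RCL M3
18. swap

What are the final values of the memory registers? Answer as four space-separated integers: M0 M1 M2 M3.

After op 1 (RCL M1): stack=[0] mem=[0,0,0,0]
After op 2 (pop): stack=[empty] mem=[0,0,0,0]
After op 3 (RCL M3): stack=[0] mem=[0,0,0,0]
After op 4 (push 12): stack=[0,12] mem=[0,0,0,0]
After op 5 (STO M2): stack=[0] mem=[0,0,12,0]
After op 6 (push 13): stack=[0,13] mem=[0,0,12,0]
After op 7 (STO M3): stack=[0] mem=[0,0,12,13]
After op 8 (RCL M3): stack=[0,13] mem=[0,0,12,13]
After op 9 (swap): stack=[13,0] mem=[0,0,12,13]
After op 10 (RCL M3): stack=[13,0,13] mem=[0,0,12,13]
After op 11 (push 5): stack=[13,0,13,5] mem=[0,0,12,13]
After op 12 (STO M0): stack=[13,0,13] mem=[5,0,12,13]
After op 13 (RCL M3): stack=[13,0,13,13] mem=[5,0,12,13]
After op 14 (-): stack=[13,0,0] mem=[5,0,12,13]
After op 15 (dup): stack=[13,0,0,0] mem=[5,0,12,13]
After op 16 (-): stack=[13,0,0] mem=[5,0,12,13]
After op 17 (RCL M3): stack=[13,0,0,13] mem=[5,0,12,13]
After op 18 (swap): stack=[13,0,13,0] mem=[5,0,12,13]

Answer: 5 0 12 13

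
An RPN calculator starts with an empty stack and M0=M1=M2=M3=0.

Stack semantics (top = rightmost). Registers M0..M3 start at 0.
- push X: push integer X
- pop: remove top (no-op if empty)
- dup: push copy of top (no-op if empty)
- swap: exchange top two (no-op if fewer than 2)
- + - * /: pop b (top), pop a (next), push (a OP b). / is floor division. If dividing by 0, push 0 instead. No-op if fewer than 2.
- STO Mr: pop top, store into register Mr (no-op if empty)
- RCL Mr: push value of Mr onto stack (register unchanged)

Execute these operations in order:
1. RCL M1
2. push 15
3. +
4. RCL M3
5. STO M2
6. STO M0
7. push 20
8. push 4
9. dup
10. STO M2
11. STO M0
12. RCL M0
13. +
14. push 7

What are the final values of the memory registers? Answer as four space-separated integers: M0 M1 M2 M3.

After op 1 (RCL M1): stack=[0] mem=[0,0,0,0]
After op 2 (push 15): stack=[0,15] mem=[0,0,0,0]
After op 3 (+): stack=[15] mem=[0,0,0,0]
After op 4 (RCL M3): stack=[15,0] mem=[0,0,0,0]
After op 5 (STO M2): stack=[15] mem=[0,0,0,0]
After op 6 (STO M0): stack=[empty] mem=[15,0,0,0]
After op 7 (push 20): stack=[20] mem=[15,0,0,0]
After op 8 (push 4): stack=[20,4] mem=[15,0,0,0]
After op 9 (dup): stack=[20,4,4] mem=[15,0,0,0]
After op 10 (STO M2): stack=[20,4] mem=[15,0,4,0]
After op 11 (STO M0): stack=[20] mem=[4,0,4,0]
After op 12 (RCL M0): stack=[20,4] mem=[4,0,4,0]
After op 13 (+): stack=[24] mem=[4,0,4,0]
After op 14 (push 7): stack=[24,7] mem=[4,0,4,0]

Answer: 4 0 4 0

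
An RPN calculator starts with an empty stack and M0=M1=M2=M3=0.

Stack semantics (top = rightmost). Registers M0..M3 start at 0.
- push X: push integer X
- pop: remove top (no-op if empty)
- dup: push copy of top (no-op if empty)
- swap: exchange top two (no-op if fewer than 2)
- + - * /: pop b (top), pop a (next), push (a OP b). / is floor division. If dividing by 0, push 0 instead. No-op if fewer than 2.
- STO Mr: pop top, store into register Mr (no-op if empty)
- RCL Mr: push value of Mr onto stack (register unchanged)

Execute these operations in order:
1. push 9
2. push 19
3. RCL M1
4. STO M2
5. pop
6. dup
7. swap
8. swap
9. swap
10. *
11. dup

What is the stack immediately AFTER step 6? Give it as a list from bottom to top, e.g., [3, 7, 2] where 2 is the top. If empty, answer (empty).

After op 1 (push 9): stack=[9] mem=[0,0,0,0]
After op 2 (push 19): stack=[9,19] mem=[0,0,0,0]
After op 3 (RCL M1): stack=[9,19,0] mem=[0,0,0,0]
After op 4 (STO M2): stack=[9,19] mem=[0,0,0,0]
After op 5 (pop): stack=[9] mem=[0,0,0,0]
After op 6 (dup): stack=[9,9] mem=[0,0,0,0]

[9, 9]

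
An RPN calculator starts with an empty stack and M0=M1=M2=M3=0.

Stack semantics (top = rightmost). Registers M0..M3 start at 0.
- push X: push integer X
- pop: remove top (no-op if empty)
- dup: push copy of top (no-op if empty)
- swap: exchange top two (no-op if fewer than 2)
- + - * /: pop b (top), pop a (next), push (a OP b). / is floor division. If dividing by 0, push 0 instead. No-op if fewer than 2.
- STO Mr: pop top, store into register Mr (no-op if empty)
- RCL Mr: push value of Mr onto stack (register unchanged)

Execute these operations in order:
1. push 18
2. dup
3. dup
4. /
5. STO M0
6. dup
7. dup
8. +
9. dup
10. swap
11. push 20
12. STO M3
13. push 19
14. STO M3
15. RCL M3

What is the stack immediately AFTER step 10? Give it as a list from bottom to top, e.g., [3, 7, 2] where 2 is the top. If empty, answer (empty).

After op 1 (push 18): stack=[18] mem=[0,0,0,0]
After op 2 (dup): stack=[18,18] mem=[0,0,0,0]
After op 3 (dup): stack=[18,18,18] mem=[0,0,0,0]
After op 4 (/): stack=[18,1] mem=[0,0,0,0]
After op 5 (STO M0): stack=[18] mem=[1,0,0,0]
After op 6 (dup): stack=[18,18] mem=[1,0,0,0]
After op 7 (dup): stack=[18,18,18] mem=[1,0,0,0]
After op 8 (+): stack=[18,36] mem=[1,0,0,0]
After op 9 (dup): stack=[18,36,36] mem=[1,0,0,0]
After op 10 (swap): stack=[18,36,36] mem=[1,0,0,0]

[18, 36, 36]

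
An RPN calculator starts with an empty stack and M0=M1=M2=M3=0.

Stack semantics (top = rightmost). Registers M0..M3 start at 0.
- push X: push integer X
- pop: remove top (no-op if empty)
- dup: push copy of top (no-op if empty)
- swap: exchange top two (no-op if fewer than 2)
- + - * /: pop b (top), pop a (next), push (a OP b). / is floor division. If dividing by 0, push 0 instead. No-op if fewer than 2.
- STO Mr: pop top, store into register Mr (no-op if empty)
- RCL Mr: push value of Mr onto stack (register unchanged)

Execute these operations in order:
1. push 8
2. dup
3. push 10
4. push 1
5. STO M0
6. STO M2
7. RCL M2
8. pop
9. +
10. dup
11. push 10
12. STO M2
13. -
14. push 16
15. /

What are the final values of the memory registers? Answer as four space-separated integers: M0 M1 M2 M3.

Answer: 1 0 10 0

Derivation:
After op 1 (push 8): stack=[8] mem=[0,0,0,0]
After op 2 (dup): stack=[8,8] mem=[0,0,0,0]
After op 3 (push 10): stack=[8,8,10] mem=[0,0,0,0]
After op 4 (push 1): stack=[8,8,10,1] mem=[0,0,0,0]
After op 5 (STO M0): stack=[8,8,10] mem=[1,0,0,0]
After op 6 (STO M2): stack=[8,8] mem=[1,0,10,0]
After op 7 (RCL M2): stack=[8,8,10] mem=[1,0,10,0]
After op 8 (pop): stack=[8,8] mem=[1,0,10,0]
After op 9 (+): stack=[16] mem=[1,0,10,0]
After op 10 (dup): stack=[16,16] mem=[1,0,10,0]
After op 11 (push 10): stack=[16,16,10] mem=[1,0,10,0]
After op 12 (STO M2): stack=[16,16] mem=[1,0,10,0]
After op 13 (-): stack=[0] mem=[1,0,10,0]
After op 14 (push 16): stack=[0,16] mem=[1,0,10,0]
After op 15 (/): stack=[0] mem=[1,0,10,0]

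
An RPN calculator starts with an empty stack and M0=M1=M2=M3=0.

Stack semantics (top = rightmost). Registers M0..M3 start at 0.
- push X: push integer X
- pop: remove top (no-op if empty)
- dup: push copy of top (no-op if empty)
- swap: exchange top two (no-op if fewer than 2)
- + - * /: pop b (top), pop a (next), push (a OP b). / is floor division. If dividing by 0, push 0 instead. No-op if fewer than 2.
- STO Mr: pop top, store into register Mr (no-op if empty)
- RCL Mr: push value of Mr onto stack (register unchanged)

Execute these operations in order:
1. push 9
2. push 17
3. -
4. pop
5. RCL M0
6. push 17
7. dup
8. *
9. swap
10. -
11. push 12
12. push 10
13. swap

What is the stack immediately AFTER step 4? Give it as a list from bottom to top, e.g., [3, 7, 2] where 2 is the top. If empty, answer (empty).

After op 1 (push 9): stack=[9] mem=[0,0,0,0]
After op 2 (push 17): stack=[9,17] mem=[0,0,0,0]
After op 3 (-): stack=[-8] mem=[0,0,0,0]
After op 4 (pop): stack=[empty] mem=[0,0,0,0]

(empty)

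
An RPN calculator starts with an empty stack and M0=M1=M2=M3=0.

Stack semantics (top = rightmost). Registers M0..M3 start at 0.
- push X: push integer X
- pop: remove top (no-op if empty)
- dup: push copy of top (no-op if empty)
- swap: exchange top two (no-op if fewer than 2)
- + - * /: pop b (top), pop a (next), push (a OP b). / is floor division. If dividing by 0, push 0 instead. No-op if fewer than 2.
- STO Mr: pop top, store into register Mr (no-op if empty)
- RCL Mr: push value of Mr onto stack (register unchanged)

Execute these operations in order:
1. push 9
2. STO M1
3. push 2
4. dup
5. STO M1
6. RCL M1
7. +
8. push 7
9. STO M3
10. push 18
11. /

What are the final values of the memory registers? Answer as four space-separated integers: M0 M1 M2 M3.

Answer: 0 2 0 7

Derivation:
After op 1 (push 9): stack=[9] mem=[0,0,0,0]
After op 2 (STO M1): stack=[empty] mem=[0,9,0,0]
After op 3 (push 2): stack=[2] mem=[0,9,0,0]
After op 4 (dup): stack=[2,2] mem=[0,9,0,0]
After op 5 (STO M1): stack=[2] mem=[0,2,0,0]
After op 6 (RCL M1): stack=[2,2] mem=[0,2,0,0]
After op 7 (+): stack=[4] mem=[0,2,0,0]
After op 8 (push 7): stack=[4,7] mem=[0,2,0,0]
After op 9 (STO M3): stack=[4] mem=[0,2,0,7]
After op 10 (push 18): stack=[4,18] mem=[0,2,0,7]
After op 11 (/): stack=[0] mem=[0,2,0,7]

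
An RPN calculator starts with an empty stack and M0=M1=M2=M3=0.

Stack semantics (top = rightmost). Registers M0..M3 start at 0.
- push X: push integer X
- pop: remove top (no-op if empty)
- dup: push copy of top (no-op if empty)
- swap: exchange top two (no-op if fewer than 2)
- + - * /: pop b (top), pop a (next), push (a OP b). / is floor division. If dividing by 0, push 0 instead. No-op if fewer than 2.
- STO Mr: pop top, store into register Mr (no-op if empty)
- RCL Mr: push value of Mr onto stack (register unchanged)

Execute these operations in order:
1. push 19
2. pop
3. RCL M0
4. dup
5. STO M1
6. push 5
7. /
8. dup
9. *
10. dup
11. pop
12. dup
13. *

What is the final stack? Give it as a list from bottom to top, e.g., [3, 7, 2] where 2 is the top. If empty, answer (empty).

After op 1 (push 19): stack=[19] mem=[0,0,0,0]
After op 2 (pop): stack=[empty] mem=[0,0,0,0]
After op 3 (RCL M0): stack=[0] mem=[0,0,0,0]
After op 4 (dup): stack=[0,0] mem=[0,0,0,0]
After op 5 (STO M1): stack=[0] mem=[0,0,0,0]
After op 6 (push 5): stack=[0,5] mem=[0,0,0,0]
After op 7 (/): stack=[0] mem=[0,0,0,0]
After op 8 (dup): stack=[0,0] mem=[0,0,0,0]
After op 9 (*): stack=[0] mem=[0,0,0,0]
After op 10 (dup): stack=[0,0] mem=[0,0,0,0]
After op 11 (pop): stack=[0] mem=[0,0,0,0]
After op 12 (dup): stack=[0,0] mem=[0,0,0,0]
After op 13 (*): stack=[0] mem=[0,0,0,0]

Answer: [0]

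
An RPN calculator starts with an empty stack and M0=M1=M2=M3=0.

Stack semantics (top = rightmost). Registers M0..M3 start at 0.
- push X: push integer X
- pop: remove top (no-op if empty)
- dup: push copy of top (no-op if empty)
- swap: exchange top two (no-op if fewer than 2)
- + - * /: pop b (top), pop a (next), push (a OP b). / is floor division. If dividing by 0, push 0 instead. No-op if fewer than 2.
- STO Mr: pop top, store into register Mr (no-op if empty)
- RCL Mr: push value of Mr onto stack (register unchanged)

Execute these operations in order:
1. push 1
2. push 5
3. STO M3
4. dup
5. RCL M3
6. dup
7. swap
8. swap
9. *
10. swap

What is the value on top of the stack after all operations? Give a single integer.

Answer: 1

Derivation:
After op 1 (push 1): stack=[1] mem=[0,0,0,0]
After op 2 (push 5): stack=[1,5] mem=[0,0,0,0]
After op 3 (STO M3): stack=[1] mem=[0,0,0,5]
After op 4 (dup): stack=[1,1] mem=[0,0,0,5]
After op 5 (RCL M3): stack=[1,1,5] mem=[0,0,0,5]
After op 6 (dup): stack=[1,1,5,5] mem=[0,0,0,5]
After op 7 (swap): stack=[1,1,5,5] mem=[0,0,0,5]
After op 8 (swap): stack=[1,1,5,5] mem=[0,0,0,5]
After op 9 (*): stack=[1,1,25] mem=[0,0,0,5]
After op 10 (swap): stack=[1,25,1] mem=[0,0,0,5]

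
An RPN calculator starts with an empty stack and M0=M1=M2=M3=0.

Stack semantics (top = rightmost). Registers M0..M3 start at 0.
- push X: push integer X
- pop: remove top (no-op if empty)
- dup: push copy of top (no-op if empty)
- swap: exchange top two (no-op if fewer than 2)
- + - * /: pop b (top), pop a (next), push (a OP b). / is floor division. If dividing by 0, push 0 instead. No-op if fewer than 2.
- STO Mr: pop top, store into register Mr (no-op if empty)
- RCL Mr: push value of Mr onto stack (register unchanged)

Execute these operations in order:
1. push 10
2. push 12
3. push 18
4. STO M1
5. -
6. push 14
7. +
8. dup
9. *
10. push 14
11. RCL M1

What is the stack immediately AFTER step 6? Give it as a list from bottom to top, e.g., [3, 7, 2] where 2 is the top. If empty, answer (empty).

After op 1 (push 10): stack=[10] mem=[0,0,0,0]
After op 2 (push 12): stack=[10,12] mem=[0,0,0,0]
After op 3 (push 18): stack=[10,12,18] mem=[0,0,0,0]
After op 4 (STO M1): stack=[10,12] mem=[0,18,0,0]
After op 5 (-): stack=[-2] mem=[0,18,0,0]
After op 6 (push 14): stack=[-2,14] mem=[0,18,0,0]

[-2, 14]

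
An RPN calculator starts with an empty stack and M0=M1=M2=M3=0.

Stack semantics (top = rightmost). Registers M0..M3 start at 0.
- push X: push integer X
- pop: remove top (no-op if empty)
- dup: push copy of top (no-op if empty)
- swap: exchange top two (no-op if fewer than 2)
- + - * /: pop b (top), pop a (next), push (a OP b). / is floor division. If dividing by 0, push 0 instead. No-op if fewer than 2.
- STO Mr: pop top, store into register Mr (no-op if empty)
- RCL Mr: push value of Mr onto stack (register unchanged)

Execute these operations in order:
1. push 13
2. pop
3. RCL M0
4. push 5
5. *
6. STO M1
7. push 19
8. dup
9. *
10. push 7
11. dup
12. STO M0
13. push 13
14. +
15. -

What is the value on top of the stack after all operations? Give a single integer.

Answer: 341

Derivation:
After op 1 (push 13): stack=[13] mem=[0,0,0,0]
After op 2 (pop): stack=[empty] mem=[0,0,0,0]
After op 3 (RCL M0): stack=[0] mem=[0,0,0,0]
After op 4 (push 5): stack=[0,5] mem=[0,0,0,0]
After op 5 (*): stack=[0] mem=[0,0,0,0]
After op 6 (STO M1): stack=[empty] mem=[0,0,0,0]
After op 7 (push 19): stack=[19] mem=[0,0,0,0]
After op 8 (dup): stack=[19,19] mem=[0,0,0,0]
After op 9 (*): stack=[361] mem=[0,0,0,0]
After op 10 (push 7): stack=[361,7] mem=[0,0,0,0]
After op 11 (dup): stack=[361,7,7] mem=[0,0,0,0]
After op 12 (STO M0): stack=[361,7] mem=[7,0,0,0]
After op 13 (push 13): stack=[361,7,13] mem=[7,0,0,0]
After op 14 (+): stack=[361,20] mem=[7,0,0,0]
After op 15 (-): stack=[341] mem=[7,0,0,0]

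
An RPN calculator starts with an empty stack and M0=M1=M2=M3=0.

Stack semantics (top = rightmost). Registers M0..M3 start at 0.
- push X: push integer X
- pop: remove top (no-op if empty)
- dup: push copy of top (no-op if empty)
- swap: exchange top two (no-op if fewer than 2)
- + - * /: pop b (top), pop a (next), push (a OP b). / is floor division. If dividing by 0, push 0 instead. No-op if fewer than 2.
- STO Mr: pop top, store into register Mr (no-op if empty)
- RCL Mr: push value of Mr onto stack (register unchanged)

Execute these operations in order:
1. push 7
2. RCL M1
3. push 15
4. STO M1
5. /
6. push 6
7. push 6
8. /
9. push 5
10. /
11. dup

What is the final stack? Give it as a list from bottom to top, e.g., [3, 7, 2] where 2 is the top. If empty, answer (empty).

Answer: [0, 0, 0]

Derivation:
After op 1 (push 7): stack=[7] mem=[0,0,0,0]
After op 2 (RCL M1): stack=[7,0] mem=[0,0,0,0]
After op 3 (push 15): stack=[7,0,15] mem=[0,0,0,0]
After op 4 (STO M1): stack=[7,0] mem=[0,15,0,0]
After op 5 (/): stack=[0] mem=[0,15,0,0]
After op 6 (push 6): stack=[0,6] mem=[0,15,0,0]
After op 7 (push 6): stack=[0,6,6] mem=[0,15,0,0]
After op 8 (/): stack=[0,1] mem=[0,15,0,0]
After op 9 (push 5): stack=[0,1,5] mem=[0,15,0,0]
After op 10 (/): stack=[0,0] mem=[0,15,0,0]
After op 11 (dup): stack=[0,0,0] mem=[0,15,0,0]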